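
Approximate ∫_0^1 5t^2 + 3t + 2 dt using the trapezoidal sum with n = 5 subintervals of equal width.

5.2

Δt = (1 − 0)/5 = 0.2.
f(0) = 2, f(0.2) = 2.8, f(0.4) = 4, f(0.6) = 5.6, f(0.8) = 7.6, f(1) = 10.
T_5 = (Δt/2)·[f(t_0) + 2f(t_1) + ... + 2f(t_{4}) + f(t_5)].
Sum = 5.2.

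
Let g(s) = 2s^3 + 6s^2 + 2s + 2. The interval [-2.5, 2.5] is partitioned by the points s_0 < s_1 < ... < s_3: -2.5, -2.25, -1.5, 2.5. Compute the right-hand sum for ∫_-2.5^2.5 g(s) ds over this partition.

308.5859375

Subinterval widths: 0.25, 0.75, 4.
Right endpoints: -2.25, -1.5, 2.5.
g(-2.25) = 5.09375, g(-1.5) = 5.75, g(2.5) = 75.75.
Sum = Σ Δs_i · g(s_i).
Sum = 308.5859375.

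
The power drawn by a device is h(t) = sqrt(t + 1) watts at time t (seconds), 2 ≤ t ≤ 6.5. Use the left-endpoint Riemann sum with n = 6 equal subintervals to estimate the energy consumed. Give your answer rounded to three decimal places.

9.847

Δt = (6.5 − 2)/6 = 0.75.
Left endpoints: 2, 2.75, 3.5, 4.25, 5, 5.75.
h(2) ≈ 1.732, h(2.75) ≈ 1.936, h(3.5) ≈ 2.121, h(4.25) ≈ 2.291, h(5) ≈ 2.449, h(5.75) ≈ 2.598.
Sum = Δt · [h(2) + h(2.75) + h(3.5) + ...].
Sum ≈ 9.847.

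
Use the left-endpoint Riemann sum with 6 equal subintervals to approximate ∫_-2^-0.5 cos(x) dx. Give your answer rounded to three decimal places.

0.266

Δx = (-0.5 − (-2))/6 = 0.25.
Left endpoints: -2, -1.75, -1.5, -1.25, -1, -0.75.
f(-2) ≈ -0.416, f(-1.75) ≈ -0.178, f(-1.5) ≈ 0.071, f(-1.25) ≈ 0.315, f(-1) ≈ 0.540, f(-0.75) ≈ 0.732.
Sum = Δx · [f(-2) + f(-1.75) + f(-1.5) + ...].
Sum ≈ 0.266.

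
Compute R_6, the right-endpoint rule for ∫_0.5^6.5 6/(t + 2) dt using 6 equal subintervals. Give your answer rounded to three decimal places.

6.567

Δt = (6.5 − 0.5)/6 = 1.
Right endpoints: 1.5, 2.5, 3.5, 4.5, 5.5, 6.5.
f(1.5) = 12/7, f(2.5) = 4/3, f(3.5) = 12/11, f(4.5) = 12/13, f(5.5) = 0.8, f(6.5) = 12/17.
Sum = Δt · [f(1.5) + f(2.5) + f(3.5) + ...].
Sum ≈ 6.567.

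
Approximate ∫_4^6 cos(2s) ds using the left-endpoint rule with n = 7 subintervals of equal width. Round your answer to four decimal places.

-0.8834

Δs = (6 − 4)/7 = 2/7.
Left endpoints: 4, 30/7, 32/7, 34/7, 36/7, 38/7, 40/7.
f(4) ≈ -0.1455, f(30/7) ≈ -0.6575, f(32/7) ≈ -0.9605, f(34/7) ≈ -0.9584, f(36/7) ≈ -0.6517, f(38/7) ≈ -0.1380, f(40/7) ≈ 0.4196.
Sum = Δs · [f(4) + f(30/7) + f(32/7) + ...].
Sum ≈ -0.8834.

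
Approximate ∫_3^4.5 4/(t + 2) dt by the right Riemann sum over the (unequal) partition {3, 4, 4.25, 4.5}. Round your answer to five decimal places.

Subinterval widths: 1, 0.25, 0.25.
Right endpoints: 4, 4.25, 4.5.
f(4) = 2/3, f(4.25) = 0.64, f(4.5) = 8/13.
Sum = Σ Δt_i · f(t_i).
Sum ≈ 0.98051.

0.98051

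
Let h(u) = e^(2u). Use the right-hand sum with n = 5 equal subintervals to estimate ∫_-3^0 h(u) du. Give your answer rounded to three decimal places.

0.856

Δu = (0 − (-3))/5 = 0.6.
Right endpoints: -2.4, -1.8, -1.2, -0.6, 0.
h(-2.4) ≈ 0.008, h(-1.8) ≈ 0.027, h(-1.2) ≈ 0.091, h(-0.6) ≈ 0.301, h(0) ≈ 1.000.
Sum = Δu · [h(-2.4) + h(-1.8) + h(-1.2) + h(-0.6) + h(0)].
Sum ≈ 0.856.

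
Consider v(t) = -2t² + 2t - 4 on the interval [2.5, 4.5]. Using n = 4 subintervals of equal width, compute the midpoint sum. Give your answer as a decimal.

Δt = (4.5 − 2.5)/4 = 0.5.
Midpoints: 2.75, 3.25, 3.75, 4.25.
v(2.75) = -13.625, v(3.25) = -18.625, v(3.75) = -24.625, v(4.25) = -31.625.
Sum = Δt · [v(2.75) + v(3.25) + v(3.75) + v(4.25)].
Sum = -44.25.

-44.25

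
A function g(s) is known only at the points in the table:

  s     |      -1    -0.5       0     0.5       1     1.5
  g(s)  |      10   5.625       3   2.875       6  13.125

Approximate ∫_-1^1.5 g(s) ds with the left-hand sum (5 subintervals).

13.75

Δs = 0.5.
Sum = 0.5·[10 + 5.625 + 3 + 2.875 + 6] = 13.75.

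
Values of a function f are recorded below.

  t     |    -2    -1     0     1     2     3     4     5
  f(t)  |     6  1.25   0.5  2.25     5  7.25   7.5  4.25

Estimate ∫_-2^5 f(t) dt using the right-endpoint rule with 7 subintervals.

28

Δt = 1.
Sum = 1·[1.25 + 0.5 + 2.25 + 5 + 7.25 + 7.5 + 4.25] = 28.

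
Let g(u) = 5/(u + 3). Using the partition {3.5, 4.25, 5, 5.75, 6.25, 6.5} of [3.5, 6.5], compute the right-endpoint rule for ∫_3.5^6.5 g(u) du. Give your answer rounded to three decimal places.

1.816

Subinterval widths: 0.75, 0.75, 0.75, 0.5, 0.25.
Right endpoints: 4.25, 5, 5.75, 6.25, 6.5.
g(4.25) = 20/29, g(5) = 0.625, g(5.75) = 4/7, g(6.25) = 20/37, g(6.5) = 10/19.
Sum = Σ Δu_i · g(u_i).
Sum ≈ 1.816.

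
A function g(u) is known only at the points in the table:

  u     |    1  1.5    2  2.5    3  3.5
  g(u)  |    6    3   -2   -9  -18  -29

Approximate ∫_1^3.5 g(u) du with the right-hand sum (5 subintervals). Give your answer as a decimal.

-27.5

Δu = 0.5.
Sum = 0.5·[3 + (-2) + (-9) + (-18) + (-29)] = -27.5.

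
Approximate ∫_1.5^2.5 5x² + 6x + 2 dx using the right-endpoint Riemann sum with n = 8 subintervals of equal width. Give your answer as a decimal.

36.0546875

Δx = (2.5 − 1.5)/8 = 0.125.
Right endpoints: 1.625, 1.75, 1.875, 2, 2.125, 2.25, 2.375, 2.5.
f(1.625) = 24.953125, f(1.75) = 27.8125, f(1.875) = 30.828125, f(2) = 34, f(2.125) = 37.328125, f(2.25) = 40.8125, f(2.375) = 44.453125, f(2.5) = 48.25.
Sum = Δx · [f(1.625) + f(1.75) + f(1.875) + ...].
Sum = 36.0546875.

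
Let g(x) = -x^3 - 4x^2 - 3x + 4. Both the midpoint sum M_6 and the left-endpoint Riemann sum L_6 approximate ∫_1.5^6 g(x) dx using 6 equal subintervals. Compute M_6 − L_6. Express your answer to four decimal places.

M_6 ≈ -635.642578.
L_6 = -509.87109375.
M_6 − L_6 ≈ -125.7715.

-125.7715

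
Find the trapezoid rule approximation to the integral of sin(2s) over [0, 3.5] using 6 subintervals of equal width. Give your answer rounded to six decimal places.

0.108765

Δs = (3.5 − 0)/6 = 7/12.
f(0) ≈ 0.000000, f(7/12) ≈ 0.919445, f(7/6) ≈ 0.723086, f(1.75) ≈ -0.350783, f(7/3) ≈ -0.998955, f(35/12) ≈ -0.434832, f(3.5) ≈ 0.656987.
T_6 = (Δs/2)·[f(s_0) + 2f(s_1) + ... + 2f(s_{5}) + f(s_6)].
Sum ≈ 0.108765.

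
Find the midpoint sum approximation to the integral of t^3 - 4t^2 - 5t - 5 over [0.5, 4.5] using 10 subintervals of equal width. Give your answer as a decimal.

Δt = (4.5 − 0.5)/10 = 0.4.
Midpoints: 0.7, 1.1, 1.5, 1.9, 2.3, 2.7, 3.1, 3.5, 3.9, 4.3.
f(0.7) = -10.117, f(1.1) = -14.009, f(1.5) = -18.125, f(1.9) = -22.081, f(2.3) = -25.493, f(2.7) = -27.977, f(3.1) = -29.149, f(3.5) = -28.625, f(3.9) = -26.021, f(4.3) = -20.953.
Sum = Δt · [f(0.7) + f(1.1) + f(1.5) + ...].
Sum = -89.02.

-89.02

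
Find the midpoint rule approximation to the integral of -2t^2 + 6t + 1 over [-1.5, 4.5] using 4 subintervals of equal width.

-0.75

Δt = (4.5 − (-1.5))/4 = 1.5.
Midpoints: -0.75, 0.75, 2.25, 3.75.
f(-0.75) = -4.625, f(0.75) = 4.375, f(2.25) = 4.375, f(3.75) = -4.625.
Sum = Δt · [f(-0.75) + f(0.75) + f(2.25) + f(3.75)].
Sum = -0.75.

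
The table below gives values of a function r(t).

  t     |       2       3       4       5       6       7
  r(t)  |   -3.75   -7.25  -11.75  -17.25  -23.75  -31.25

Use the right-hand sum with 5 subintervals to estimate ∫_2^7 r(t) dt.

Δt = 1.
Sum = 1·[(-7.25) + (-11.75) + (-17.25) + (-23.75) + (-31.25)] = -91.25.

-91.25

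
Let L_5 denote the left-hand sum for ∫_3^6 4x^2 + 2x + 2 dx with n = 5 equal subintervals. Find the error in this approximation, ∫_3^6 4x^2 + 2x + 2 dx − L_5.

Exact integral: ∫_3^6 f(x) dx = 285.
L_5 = 251.52.
Error = 285 − 251.52 = 33.48.

33.48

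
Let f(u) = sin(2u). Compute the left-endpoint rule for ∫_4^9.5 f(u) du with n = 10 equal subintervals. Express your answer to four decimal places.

-0.2779

Δu = (9.5 − 4)/10 = 0.55.
Left endpoints: 4, 4.55, 5.1, 5.65, 6.2, 6.75, 7.3, 7.85, 8.4, 8.95.
f(4) ≈ 0.9894, f(4.55) ≈ 0.3191, f(5.1) ≈ -0.6999, f(5.65) ≈ -0.9540, f(6.2) ≈ -0.1656, f(6.75) ≈ 0.8038, f(7.3) ≈ 0.8948, f(7.85) ≈ 0.0080, f(8.4) ≈ -0.8876, f(8.95) ≈ -0.8132.
Sum = Δu · [f(4) + f(4.55) + f(5.1) + ...].
Sum ≈ -0.2779.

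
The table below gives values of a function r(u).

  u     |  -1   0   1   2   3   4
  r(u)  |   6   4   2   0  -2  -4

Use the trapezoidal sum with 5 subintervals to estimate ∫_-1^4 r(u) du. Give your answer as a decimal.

Δu = 1.
T_5 = (1/2)·[6 + 2·4 + 2·2 + 2·0 + 2·(-2) + (-4)] = 5.

5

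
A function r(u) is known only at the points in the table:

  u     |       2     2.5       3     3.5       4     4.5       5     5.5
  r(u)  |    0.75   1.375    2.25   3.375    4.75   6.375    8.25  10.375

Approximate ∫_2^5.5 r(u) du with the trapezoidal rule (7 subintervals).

15.96875

Δu = 0.5.
T_7 = (0.5/2)·[0.75 + 2·1.375 + 2·2.25 + 2·3.375 + 2·4.75 + 2·6.375 + 2·8.25 + 10.375] = 15.96875.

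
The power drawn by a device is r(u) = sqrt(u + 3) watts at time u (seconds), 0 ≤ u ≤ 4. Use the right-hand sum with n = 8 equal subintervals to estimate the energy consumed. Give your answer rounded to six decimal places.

9.109088

Δu = (4 − 0)/8 = 0.5.
Right endpoints: 0.5, 1, 1.5, 2, 2.5, 3, 3.5, 4.
r(0.5) ≈ 1.870829, r(1) ≈ 2.000000, r(1.5) ≈ 2.121320, r(2) ≈ 2.236068, r(2.5) ≈ 2.345208, r(3) ≈ 2.449490, r(3.5) ≈ 2.549510, r(4) ≈ 2.645751.
Sum = Δu · [r(0.5) + r(1) + r(1.5) + ...].
Sum ≈ 9.109088.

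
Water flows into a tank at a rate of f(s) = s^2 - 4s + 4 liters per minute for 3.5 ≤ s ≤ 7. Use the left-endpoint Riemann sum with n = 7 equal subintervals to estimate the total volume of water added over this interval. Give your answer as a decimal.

35

Δs = (7 − 3.5)/7 = 0.5.
Left endpoints: 3.5, 4, 4.5, 5, 5.5, 6, 6.5.
f(3.5) = 2.25, f(4) = 4, f(4.5) = 6.25, f(5) = 9, f(5.5) = 12.25, f(6) = 16, f(6.5) = 20.25.
Sum = Δs · [f(3.5) + f(4) + f(4.5) + ...].
Sum = 35.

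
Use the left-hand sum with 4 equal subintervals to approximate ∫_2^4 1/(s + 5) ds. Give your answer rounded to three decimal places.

Δs = (4 − 2)/4 = 0.5.
Left endpoints: 2, 2.5, 3, 3.5.
f(2) = 1/7, f(2.5) = 2/15, f(3) = 0.125, f(3.5) = 2/17.
Sum = Δs · [f(2) + f(2.5) + f(3) + f(3.5)].
Sum ≈ 0.259.

0.259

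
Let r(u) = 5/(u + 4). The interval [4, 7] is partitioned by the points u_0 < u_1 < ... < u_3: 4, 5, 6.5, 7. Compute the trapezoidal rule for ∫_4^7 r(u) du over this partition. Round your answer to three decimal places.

Subinterval widths: 1, 1.5, 0.5.
r(4) = 0.625, r(5) = 5/9, r(6.5) = 10/21, r(7) = 5/11.
On each subinterval the trapezoid contributes (Δu_i/2)·[r(u_{i-1}) + r(u_i)].
Sum ≈ 1.597.

1.597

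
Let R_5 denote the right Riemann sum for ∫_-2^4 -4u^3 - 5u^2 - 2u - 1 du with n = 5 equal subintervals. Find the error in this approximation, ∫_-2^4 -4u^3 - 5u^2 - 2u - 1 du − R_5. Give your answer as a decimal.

240.48

Exact integral: ∫_-2^4 f(u) du = -378.
R_5 = -618.48.
Error = -378 − (-618.48) = 240.48.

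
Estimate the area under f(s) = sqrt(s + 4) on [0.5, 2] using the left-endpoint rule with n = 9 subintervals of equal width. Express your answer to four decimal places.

Δs = (2 − 0.5)/9 = 1/6.
Left endpoints: 0.5, 2/3, 5/6, 1, 7/6, 4/3, 1.5, 5/3, 11/6.
f(0.5) ≈ 2.1213, f(2/3) ≈ 2.1602, f(5/6) ≈ 2.1985, f(1) ≈ 2.2361, f(7/6) ≈ 2.2730, f(4/3) ≈ 2.3094, f(1.5) ≈ 2.3452, f(5/3) ≈ 2.3805, f(11/6) ≈ 2.4152.
Sum = Δs · [f(0.5) + f(2/3) + f(5/6) + ...].
Sum ≈ 3.4066.

3.4066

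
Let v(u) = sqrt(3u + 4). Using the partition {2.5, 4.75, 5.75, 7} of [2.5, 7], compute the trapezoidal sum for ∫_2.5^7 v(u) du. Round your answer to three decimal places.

Subinterval widths: 2.25, 1, 1.25.
v(2.5) ≈ 3.391, v(4.75) ≈ 4.272, v(5.75) ≈ 4.610, v(7) ≈ 5.000.
On each subinterval the trapezoid contributes (Δu_i/2)·[v(u_{i-1}) + v(u_i)].
Sum ≈ 19.068.

19.068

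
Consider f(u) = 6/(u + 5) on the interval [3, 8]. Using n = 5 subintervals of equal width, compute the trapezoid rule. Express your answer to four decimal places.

Δu = (8 − 3)/5 = 1.
f(3) = 0.75, f(4) = 2/3, f(5) = 0.6, f(6) = 6/11, f(7) = 0.5, f(8) = 6/13.
T_5 = (Δu/2)·[f(u_0) + 2f(u_1) + ... + 2f(u_{4}) + f(u_5)].
Sum ≈ 2.9179.

2.9179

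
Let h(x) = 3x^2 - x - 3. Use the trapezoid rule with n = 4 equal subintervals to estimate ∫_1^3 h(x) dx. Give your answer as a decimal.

Δx = (3 − 1)/4 = 0.5.
h(1) = -1, h(1.5) = 2.25, h(2) = 7, h(2.5) = 13.25, h(3) = 21.
T_4 = (Δx/2)·[h(x_0) + 2h(x_1) + 2h(x_2) + 2h(x_3) + h(x_4)].
Sum = 16.25.

16.25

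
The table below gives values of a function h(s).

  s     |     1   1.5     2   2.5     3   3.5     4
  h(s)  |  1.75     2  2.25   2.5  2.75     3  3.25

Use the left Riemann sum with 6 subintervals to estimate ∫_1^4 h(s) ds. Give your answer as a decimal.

7.125

Δs = 0.5.
Sum = 0.5·[1.75 + 2 + 2.25 + 2.5 + 2.75 + 3] = 7.125.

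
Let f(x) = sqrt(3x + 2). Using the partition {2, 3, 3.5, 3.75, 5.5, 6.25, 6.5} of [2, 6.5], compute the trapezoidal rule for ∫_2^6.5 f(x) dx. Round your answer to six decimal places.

Subinterval widths: 1, 0.5, 0.25, 1.75, 0.75, 0.25.
f(2) ≈ 2.828427, f(3) ≈ 3.316625, f(3.5) ≈ 3.535534, f(3.75) ≈ 3.640055, f(5.5) ≈ 4.301163, f(6.25) ≈ 4.555217, f(6.5) ≈ 4.636809.
On each subinterval the trapezoid contributes (Δx_i/2)·[f(x_{i-1}) + f(x_i)].
Sum ≈ 17.101225.

17.101225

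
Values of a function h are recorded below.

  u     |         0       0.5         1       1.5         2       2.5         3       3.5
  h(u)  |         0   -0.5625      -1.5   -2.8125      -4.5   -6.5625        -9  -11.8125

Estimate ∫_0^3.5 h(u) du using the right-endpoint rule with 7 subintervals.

-18.375

Δu = 0.5.
Sum = 0.5·[(-0.5625) + (-1.5) + (-2.8125) + (-4.5) + (-6.5625) + (-9) + (-11.8125)] = -18.375.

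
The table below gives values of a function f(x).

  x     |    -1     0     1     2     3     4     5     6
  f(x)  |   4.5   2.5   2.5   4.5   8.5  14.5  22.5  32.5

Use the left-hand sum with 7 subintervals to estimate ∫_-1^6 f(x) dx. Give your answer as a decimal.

Δx = 1.
Sum = 1·[4.5 + 2.5 + 2.5 + 4.5 + 8.5 + 14.5 + 22.5] = 59.5.

59.5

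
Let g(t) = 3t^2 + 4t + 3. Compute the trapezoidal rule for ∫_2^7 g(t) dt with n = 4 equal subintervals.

Δt = (7 − 2)/4 = 1.25.
g(2) = 23, g(3.25) = 47.6875, g(4.5) = 81.75, g(5.75) = 125.1875, g(7) = 178.
T_4 = (Δt/2)·[g(t_0) + 2g(t_1) + 2g(t_2) + 2g(t_3) + g(t_4)].
Sum = 443.90625.

443.90625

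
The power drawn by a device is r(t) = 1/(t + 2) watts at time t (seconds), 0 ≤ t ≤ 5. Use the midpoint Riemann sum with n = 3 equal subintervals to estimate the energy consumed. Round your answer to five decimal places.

1.22888

Δt = (5 − 0)/3 = 5/3.
Midpoints: 5/6, 2.5, 25/6.
r(5/6) = 6/17, r(2.5) = 2/9, r(25/6) = 6/37.
Sum = Δt · [r(5/6) + r(2.5) + r(25/6)].
Sum ≈ 1.22888.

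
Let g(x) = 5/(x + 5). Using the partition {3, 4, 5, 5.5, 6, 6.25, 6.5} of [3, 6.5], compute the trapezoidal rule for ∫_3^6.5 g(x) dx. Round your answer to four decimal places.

Subinterval widths: 1, 1, 0.5, 0.5, 0.25, 0.25.
g(3) = 0.625, g(4) = 5/9, g(5) = 0.5, g(5.5) = 10/21, g(6) = 5/11, g(6.25) = 4/9, g(6.5) = 10/23.
On each subinterval the trapezoid contributes (Δx_i/2)·[g(x_{i-1}) + g(x_i)].
Sum ≈ 1.8171.

1.8171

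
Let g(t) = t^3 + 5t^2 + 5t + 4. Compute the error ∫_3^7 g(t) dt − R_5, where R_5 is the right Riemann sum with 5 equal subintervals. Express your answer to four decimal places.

Exact integral: ∫_3^7 g(t) dt ≈ 1222.666667.
R_5 = 1445.6.
Error ≈ 1222.666667 − 1445.6 ≈ -222.9333.

-222.9333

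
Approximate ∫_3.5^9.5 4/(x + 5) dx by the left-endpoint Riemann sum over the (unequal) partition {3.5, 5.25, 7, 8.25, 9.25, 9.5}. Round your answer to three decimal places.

Subinterval widths: 1.75, 1.75, 1.25, 1, 0.25.
Left endpoints: 3.5, 5.25, 7, 8.25, 9.25.
f(3.5) = 8/17, f(5.25) = 16/41, f(7) = 1/3, f(8.25) = 16/53, f(9.25) = 16/57.
Sum = Σ Δx_i · f(x_i).
Sum ≈ 2.295.

2.295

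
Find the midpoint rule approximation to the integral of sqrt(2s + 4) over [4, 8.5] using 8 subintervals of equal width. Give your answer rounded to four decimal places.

18.2226

Δs = (8.5 − 4)/8 = 0.5625.
Midpoints: 4.28125, 4.84375, 5.40625, 5.96875, 6.53125, 7.09375, 7.65625, 8.21875.
f(4.28125) ≈ 3.5444, f(4.84375) ≈ 3.6997, f(5.40625) ≈ 3.8487, f(5.96875) ≈ 3.9922, f(6.53125) ≈ 4.1307, f(7.09375) ≈ 4.2647, f(7.65625) ≈ 4.3946, f(8.21875) ≈ 4.5208.
Sum = Δs · [f(4.28125) + f(4.84375) + f(5.40625) + ...].
Sum ≈ 18.2226.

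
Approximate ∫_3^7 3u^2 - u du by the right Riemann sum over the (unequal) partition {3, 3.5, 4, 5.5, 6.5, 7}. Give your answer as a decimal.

Subinterval widths: 0.5, 0.5, 1.5, 1, 0.5.
Right endpoints: 3.5, 4, 5.5, 6.5, 7.
f(3.5) = 33.25, f(4) = 44, f(5.5) = 85.25, f(6.5) = 120.25, f(7) = 140.
Sum = Σ Δu_i · f(u_i).
Sum = 356.75.

356.75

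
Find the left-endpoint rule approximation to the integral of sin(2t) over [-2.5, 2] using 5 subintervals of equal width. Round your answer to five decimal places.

Δt = (2 − (-2.5))/5 = 0.9.
Left endpoints: -2.5, -1.6, -0.7, 0.2, 1.1.
f(-2.5) ≈ 0.95892, f(-1.6) ≈ 0.05837, f(-0.7) ≈ -0.98545, f(0.2) ≈ 0.38942, f(1.1) ≈ 0.80850.
Sum = Δt · [f(-2.5) + f(-1.6) + f(-0.7) + f(0.2) + f(1.1)].
Sum ≈ 1.10679.

1.10679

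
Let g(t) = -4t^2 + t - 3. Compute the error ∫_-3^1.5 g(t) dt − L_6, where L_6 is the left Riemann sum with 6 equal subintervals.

13.5

Exact integral: ∫_-3^1.5 g(t) dt = -57.375.
L_6 = -70.875.
Error = -57.375 − (-70.875) = 13.5.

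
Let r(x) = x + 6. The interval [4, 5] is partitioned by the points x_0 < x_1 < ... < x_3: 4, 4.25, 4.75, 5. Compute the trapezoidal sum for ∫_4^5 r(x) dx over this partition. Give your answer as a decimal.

Subinterval widths: 0.25, 0.5, 0.25.
r(4) = 10, r(4.25) = 10.25, r(4.75) = 10.75, r(5) = 11.
On each subinterval the trapezoid contributes (Δx_i/2)·[r(x_{i-1}) + r(x_i)].
Sum = 10.5.

10.5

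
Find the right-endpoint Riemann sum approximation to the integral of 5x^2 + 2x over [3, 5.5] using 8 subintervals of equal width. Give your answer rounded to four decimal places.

271.1279

Δx = (5.5 − 3)/8 = 0.3125.
Right endpoints: 3.3125, 3.625, 3.9375, 4.25, 4.5625, 4.875, 5.1875, 5.5.
f(3.3125) = 61.48828125, f(3.625) = 72.953125, f(3.9375) = 85.39453125, f(4.25) = 98.8125, f(4.5625) = 113.20703125, f(4.875) = 128.578125, f(5.1875) = 144.92578125, f(5.5) = 162.25.
Sum = Δx · [f(3.3125) + f(3.625) + f(3.9375) + ...].
Sum ≈ 271.1279.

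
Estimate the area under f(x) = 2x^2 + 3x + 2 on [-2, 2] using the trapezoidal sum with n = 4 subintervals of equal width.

Δx = (2 − (-2))/4 = 1.
f(-2) = 4, f(-1) = 1, f(0) = 2, f(1) = 7, f(2) = 16.
T_4 = (Δx/2)·[f(x_0) + 2f(x_1) + 2f(x_2) + 2f(x_3) + f(x_4)].
Sum = 20.

20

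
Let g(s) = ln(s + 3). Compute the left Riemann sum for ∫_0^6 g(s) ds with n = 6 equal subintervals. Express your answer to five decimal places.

Δs = (6 − 0)/6 = 1.
Left endpoints: 0, 1, 2, 3, 4, 5.
g(0) ≈ 1.09861, g(1) ≈ 1.38629, g(2) ≈ 1.60944, g(3) ≈ 1.79176, g(4) ≈ 1.94591, g(5) ≈ 2.07944.
Sum = Δs · [g(0) + g(1) + g(2) + ...].
Sum ≈ 9.91146.

9.91146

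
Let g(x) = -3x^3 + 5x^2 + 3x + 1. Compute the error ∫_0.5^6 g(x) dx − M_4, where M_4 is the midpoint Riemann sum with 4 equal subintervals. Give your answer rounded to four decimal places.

-21.0135

Exact integral: ∫_0.5^6 g(x) dx ≈ -553.036458.
M_4 ≈ -532.022949.
Error ≈ -553.036458 − (-532.022949) ≈ -21.0135.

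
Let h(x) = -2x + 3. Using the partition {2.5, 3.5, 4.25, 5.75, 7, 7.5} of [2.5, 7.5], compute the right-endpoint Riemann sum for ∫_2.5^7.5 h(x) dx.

Subinterval widths: 1, 0.75, 1.5, 1.25, 0.5.
Right endpoints: 3.5, 4.25, 5.75, 7, 7.5.
h(3.5) = -4, h(4.25) = -5.5, h(5.75) = -8.5, h(7) = -11, h(7.5) = -12.
Sum = Σ Δx_i · h(x_i).
Sum = -40.625.

-40.625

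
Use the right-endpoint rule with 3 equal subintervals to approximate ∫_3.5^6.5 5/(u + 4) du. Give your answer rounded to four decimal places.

1.5907

Δu = (6.5 − 3.5)/3 = 1.
Right endpoints: 4.5, 5.5, 6.5.
f(4.5) = 10/17, f(5.5) = 10/19, f(6.5) = 10/21.
Sum = Δu · [f(4.5) + f(5.5) + f(6.5)].
Sum ≈ 1.5907.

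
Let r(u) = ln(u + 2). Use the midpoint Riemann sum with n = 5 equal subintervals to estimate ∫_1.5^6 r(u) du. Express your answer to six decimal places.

7.756253

Δu = (6 − 1.5)/5 = 0.9.
Midpoints: 1.95, 2.85, 3.75, 4.65, 5.55.
r(1.95) ≈ 1.373716, r(2.85) ≈ 1.578979, r(3.75) ≈ 1.749200, r(4.65) ≈ 1.894617, r(5.55) ≈ 2.021548.
Sum = Δu · [r(1.95) + r(2.85) + r(3.75) + r(4.65) + r(5.55)].
Sum ≈ 7.756253.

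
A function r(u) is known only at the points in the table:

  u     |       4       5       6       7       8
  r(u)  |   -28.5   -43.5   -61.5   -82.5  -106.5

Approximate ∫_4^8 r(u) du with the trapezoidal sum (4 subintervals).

-255

Δu = 1.
T_4 = (1/2)·[(-28.5) + 2·(-43.5) + 2·(-61.5) + 2·(-82.5) + (-106.5)] = -255.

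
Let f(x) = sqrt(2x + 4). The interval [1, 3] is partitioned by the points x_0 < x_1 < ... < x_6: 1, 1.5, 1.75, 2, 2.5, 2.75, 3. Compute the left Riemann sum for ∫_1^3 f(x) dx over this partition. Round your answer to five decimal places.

5.50560

Subinterval widths: 0.5, 0.25, 0.25, 0.5, 0.25, 0.25.
Left endpoints: 1, 1.5, 1.75, 2, 2.5, 2.75.
f(1) ≈ 2.44949, f(1.5) ≈ 2.64575, f(1.75) ≈ 2.73861, f(2) ≈ 2.82843, f(2.5) ≈ 3.00000, f(2.75) ≈ 3.08221.
Sum = Σ Δx_i · f(x_i).
Sum ≈ 5.50560.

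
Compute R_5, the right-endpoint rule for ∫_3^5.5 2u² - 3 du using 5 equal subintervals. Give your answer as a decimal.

96.25

Δu = (5.5 − 3)/5 = 0.5.
Right endpoints: 3.5, 4, 4.5, 5, 5.5.
f(3.5) = 21.5, f(4) = 29, f(4.5) = 37.5, f(5) = 47, f(5.5) = 57.5.
Sum = Δu · [f(3.5) + f(4) + f(4.5) + f(5) + f(5.5)].
Sum = 96.25.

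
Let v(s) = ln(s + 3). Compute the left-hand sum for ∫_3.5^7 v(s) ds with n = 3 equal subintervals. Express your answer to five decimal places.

Δs = (7 − 3.5)/3 = 7/6.
Left endpoints: 3.5, 14/3, 35/6.
v(3.5) ≈ 1.87180, v(14/3) ≈ 2.03688, v(35/6) ≈ 2.17853.
Sum = Δs · [v(3.5) + v(14/3) + v(35/6)].
Sum ≈ 7.10175.

7.10175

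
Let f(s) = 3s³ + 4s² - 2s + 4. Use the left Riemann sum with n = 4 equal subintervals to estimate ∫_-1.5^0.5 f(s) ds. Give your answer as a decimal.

Δs = (0.5 − (-1.5))/4 = 0.5.
Left endpoints: -1.5, -1, -0.5, 0.
f(-1.5) = 5.875, f(-1) = 7, f(-0.5) = 5.625, f(0) = 4.
Sum = Δs · [f(-1.5) + f(-1) + f(-0.5) + f(0)].
Sum = 11.25.

11.25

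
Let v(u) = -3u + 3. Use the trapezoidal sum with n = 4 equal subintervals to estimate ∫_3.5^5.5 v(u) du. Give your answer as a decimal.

Δu = (5.5 − 3.5)/4 = 0.5.
v(3.5) = -7.5, v(4) = -9, v(4.5) = -10.5, v(5) = -12, v(5.5) = -13.5.
T_4 = (Δu/2)·[v(u_0) + 2v(u_1) + 2v(u_2) + 2v(u_3) + v(u_4)].
Sum = -21.

-21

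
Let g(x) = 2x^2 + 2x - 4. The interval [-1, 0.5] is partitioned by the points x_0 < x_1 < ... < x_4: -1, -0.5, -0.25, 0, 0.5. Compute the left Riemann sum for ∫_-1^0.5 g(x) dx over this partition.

Subinterval widths: 0.5, 0.25, 0.25, 0.5.
Left endpoints: -1, -0.5, -0.25, 0.
g(-1) = -4, g(-0.5) = -4.5, g(-0.25) = -4.375, g(0) = -4.
Sum = Σ Δx_i · g(x_i).
Sum = -6.21875.

-6.21875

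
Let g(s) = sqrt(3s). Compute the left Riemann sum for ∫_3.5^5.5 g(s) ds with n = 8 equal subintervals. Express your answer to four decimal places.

7.2300

Δs = (5.5 − 3.5)/8 = 0.25.
Left endpoints: 3.5, 3.75, 4, 4.25, 4.5, 4.75, 5, 5.25.
g(3.5) ≈ 3.2404, g(3.75) ≈ 3.3541, g(4) ≈ 3.4641, g(4.25) ≈ 3.5707, g(4.5) ≈ 3.6742, g(4.75) ≈ 3.7749, g(5) ≈ 3.8730, g(5.25) ≈ 3.9686.
Sum = Δs · [g(3.5) + g(3.75) + g(4) + ...].
Sum ≈ 7.2300.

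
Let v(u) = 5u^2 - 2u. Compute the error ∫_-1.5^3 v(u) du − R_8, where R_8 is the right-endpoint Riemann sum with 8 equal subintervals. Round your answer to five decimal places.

Exact integral: ∫_-1.5^3 v(u) du = 43.875.
R_8 ≈ 52.0224609.
Error ≈ 43.875 − 52.0224609 ≈ -8.14746.

-8.14746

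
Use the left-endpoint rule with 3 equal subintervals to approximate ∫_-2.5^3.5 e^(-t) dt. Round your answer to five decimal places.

Δt = (3.5 − (-2.5))/3 = 2.
Left endpoints: -2.5, -0.5, 1.5.
f(-2.5) ≈ 12.18249, f(-0.5) ≈ 1.64872, f(1.5) ≈ 0.22313.
Sum = Δt · [f(-2.5) + f(-0.5) + f(1.5)].
Sum ≈ 28.10869.

28.10869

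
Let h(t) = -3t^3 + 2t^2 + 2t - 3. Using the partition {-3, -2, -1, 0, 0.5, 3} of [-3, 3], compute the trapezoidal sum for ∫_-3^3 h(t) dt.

-10.0625

Subinterval widths: 1, 1, 1, 0.5, 2.5.
h(-3) = 90, h(-2) = 25, h(-1) = 0, h(0) = -3, h(0.5) = -1.875, h(3) = -60.
On each subinterval the trapezoid contributes (Δt_i/2)·[h(t_{i-1}) + h(t_i)].
Sum = -10.0625.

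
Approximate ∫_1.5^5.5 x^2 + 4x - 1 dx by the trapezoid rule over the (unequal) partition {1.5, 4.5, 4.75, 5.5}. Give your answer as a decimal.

Subinterval widths: 3, 0.25, 0.75.
f(1.5) = 7.25, f(4.5) = 37.25, f(4.75) = 40.5625, f(5.5) = 51.25.
On each subinterval the trapezoid contributes (Δx_i/2)·[f(x_{i-1}) + f(x_i)].
Sum = 110.90625.

110.90625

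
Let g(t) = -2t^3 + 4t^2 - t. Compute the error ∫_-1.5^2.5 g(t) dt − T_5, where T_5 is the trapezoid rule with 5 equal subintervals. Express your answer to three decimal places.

-0.427

Exact integral: ∫_-1.5^2.5 g(t) dt ≈ 6.33333.
T_5 = 6.76.
Error ≈ 6.33333 − 6.76 ≈ -0.427.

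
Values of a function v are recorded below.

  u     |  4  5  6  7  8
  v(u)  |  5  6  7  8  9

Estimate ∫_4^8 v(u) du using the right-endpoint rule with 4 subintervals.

Δu = 1.
Sum = 1·[6 + 7 + 8 + 9] = 30.

30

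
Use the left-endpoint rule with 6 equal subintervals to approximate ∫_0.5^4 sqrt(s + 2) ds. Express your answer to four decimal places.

Δs = (4 − 0.5)/6 = 7/12.
Left endpoints: 0.5, 13/12, 5/3, 2.25, 17/6, 41/12.
f(0.5) ≈ 1.5811, f(13/12) ≈ 1.7559, f(5/3) ≈ 1.9149, f(2.25) ≈ 2.0616, f(17/6) ≈ 2.1985, f(41/12) ≈ 2.3274.
Sum = Δs · [f(0.5) + f(13/12) + f(5/3) + ...].
Sum ≈ 6.9063.

6.9063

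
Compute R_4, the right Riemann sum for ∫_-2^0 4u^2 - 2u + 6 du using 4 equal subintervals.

Δu = (0 − (-2))/4 = 0.5.
Right endpoints: -1.5, -1, -0.5, 0.
f(-1.5) = 18, f(-1) = 12, f(-0.5) = 8, f(0) = 6.
Sum = Δu · [f(-1.5) + f(-1) + f(-0.5) + f(0)].
Sum = 22.

22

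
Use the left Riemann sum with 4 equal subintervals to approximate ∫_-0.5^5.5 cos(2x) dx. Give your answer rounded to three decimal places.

Δx = (5.5 − (-0.5))/4 = 1.5.
Left endpoints: -0.5, 1, 2.5, 4.
f(-0.5) ≈ 0.540, f(1) ≈ -0.416, f(2.5) ≈ 0.284, f(4) ≈ -0.146.
Sum = Δx · [f(-0.5) + f(1) + f(2.5) + f(4)].
Sum ≈ 0.393.

0.393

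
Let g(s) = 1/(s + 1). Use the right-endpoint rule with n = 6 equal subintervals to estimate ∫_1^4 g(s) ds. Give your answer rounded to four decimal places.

0.8456

Δs = (4 − 1)/6 = 0.5.
Right endpoints: 1.5, 2, 2.5, 3, 3.5, 4.
g(1.5) = 0.4, g(2) = 1/3, g(2.5) = 2/7, g(3) = 0.25, g(3.5) = 2/9, g(4) = 0.2.
Sum = Δs · [g(1.5) + g(2) + g(2.5) + ...].
Sum ≈ 0.8456.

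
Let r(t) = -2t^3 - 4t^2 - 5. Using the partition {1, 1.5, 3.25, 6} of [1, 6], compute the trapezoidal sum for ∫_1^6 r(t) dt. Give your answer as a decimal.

-1085.7578125

Subinterval widths: 0.5, 1.75, 2.75.
r(1) = -11, r(1.5) = -20.75, r(3.25) = -115.90625, r(6) = -581.
On each subinterval the trapezoid contributes (Δt_i/2)·[r(t_{i-1}) + r(t_i)].
Sum = -1085.7578125.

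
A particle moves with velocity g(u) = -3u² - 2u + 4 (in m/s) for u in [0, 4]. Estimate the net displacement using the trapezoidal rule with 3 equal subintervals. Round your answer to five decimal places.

-67.55556

Δu = (4 − 0)/3 = 4/3.
g(0) = 4, g(4/3) = -4, g(8/3) = -68/3, g(4) = -52.
T_3 = (Δu/2)·[g(u_0) + 2g(u_1) + 2g(u_2) + g(u_3)].
Sum ≈ -67.55556.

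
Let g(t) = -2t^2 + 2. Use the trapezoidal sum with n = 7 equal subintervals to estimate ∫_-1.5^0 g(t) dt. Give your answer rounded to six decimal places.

0.727041

Δt = (0 − (-1.5))/7 = 3/14.
g(-1.5) = -2.5, g(-9/7) = -64/49, g(-15/14) = -29/98, g(-6/7) = 26/49, g(-9/14) = 115/98, g(-3/7) = 80/49, g(-3/14) = 187/98, g(0) = 2.
T_7 = (Δt/2)·[g(t_0) + 2g(t_1) + ... + 2g(t_{6}) + g(t_7)].
Sum ≈ 0.727041.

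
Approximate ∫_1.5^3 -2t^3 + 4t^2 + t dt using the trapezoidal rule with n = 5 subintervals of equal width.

-3.3075

Δt = (3 − 1.5)/5 = 0.3.
f(1.5) = 3.75, f(1.8) = 3.096, f(2.1) = 1.218, f(2.4) = -2.208, f(2.7) = -7.506, f(3) = -15.
T_5 = (Δt/2)·[f(t_0) + 2f(t_1) + ... + 2f(t_{4}) + f(t_5)].
Sum = -3.3075.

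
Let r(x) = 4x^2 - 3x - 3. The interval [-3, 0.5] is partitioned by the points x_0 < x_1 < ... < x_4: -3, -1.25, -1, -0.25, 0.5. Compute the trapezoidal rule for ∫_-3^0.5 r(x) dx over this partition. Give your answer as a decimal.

42.9375

Subinterval widths: 1.75, 0.25, 0.75, 0.75.
r(-3) = 42, r(-1.25) = 7, r(-1) = 4, r(-0.25) = -2, r(0.5) = -3.5.
On each subinterval the trapezoid contributes (Δx_i/2)·[r(x_{i-1}) + r(x_i)].
Sum = 42.9375.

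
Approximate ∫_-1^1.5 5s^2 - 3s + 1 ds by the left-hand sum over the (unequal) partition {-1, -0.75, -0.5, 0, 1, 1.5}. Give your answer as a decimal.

8.140625

Subinterval widths: 0.25, 0.25, 0.5, 1, 0.5.
Left endpoints: -1, -0.75, -0.5, 0, 1.
f(-1) = 9, f(-0.75) = 6.0625, f(-0.5) = 3.75, f(0) = 1, f(1) = 3.
Sum = Σ Δs_i · f(s_i).
Sum = 8.140625.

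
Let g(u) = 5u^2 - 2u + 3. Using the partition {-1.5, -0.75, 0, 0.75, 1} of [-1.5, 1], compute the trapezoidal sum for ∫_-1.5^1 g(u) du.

Subinterval widths: 0.75, 0.75, 0.75, 0.25.
g(-1.5) = 17.25, g(-0.75) = 7.3125, g(0) = 3, g(0.75) = 4.3125, g(1) = 6.
On each subinterval the trapezoid contributes (Δu_i/2)·[g(u_{i-1}) + g(u_i)].
Sum = 17.109375.

17.109375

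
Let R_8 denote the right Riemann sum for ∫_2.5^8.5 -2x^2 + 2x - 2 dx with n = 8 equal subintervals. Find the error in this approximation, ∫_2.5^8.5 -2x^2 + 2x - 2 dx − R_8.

46.125

Exact integral: ∫_2.5^8.5 f(x) dx = -345.
R_8 = -391.125.
Error = -345 − (-391.125) = 46.125.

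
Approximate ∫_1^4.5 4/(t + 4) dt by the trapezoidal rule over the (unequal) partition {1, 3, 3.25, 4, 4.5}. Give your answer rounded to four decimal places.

2.1489

Subinterval widths: 2, 0.25, 0.75, 0.5.
f(1) = 0.8, f(3) = 4/7, f(3.25) = 16/29, f(4) = 0.5, f(4.5) = 8/17.
On each subinterval the trapezoid contributes (Δt_i/2)·[f(t_{i-1}) + f(t_i)].
Sum ≈ 2.1489.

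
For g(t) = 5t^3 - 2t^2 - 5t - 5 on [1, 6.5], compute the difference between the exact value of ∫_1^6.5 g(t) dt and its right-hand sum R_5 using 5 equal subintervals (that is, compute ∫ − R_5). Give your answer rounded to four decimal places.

Exact integral: ∫_1^6.5 g(t) dt ≈ 1917.036458.
R_5 = 2669.1775.
Error ≈ 1917.036458 − 2669.1775 ≈ -752.1410.

-752.1410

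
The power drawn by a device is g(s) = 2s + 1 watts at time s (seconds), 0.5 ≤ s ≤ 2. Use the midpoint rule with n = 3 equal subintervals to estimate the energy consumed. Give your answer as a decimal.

Δs = (2 − 0.5)/3 = 0.5.
Midpoints: 0.75, 1.25, 1.75.
g(0.75) = 2.5, g(1.25) = 3.5, g(1.75) = 4.5.
Sum = Δs · [g(0.75) + g(1.25) + g(1.75)].
Sum = 5.25.

5.25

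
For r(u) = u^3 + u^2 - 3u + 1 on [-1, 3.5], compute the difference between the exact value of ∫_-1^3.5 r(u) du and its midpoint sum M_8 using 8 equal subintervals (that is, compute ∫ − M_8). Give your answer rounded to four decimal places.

Exact integral: ∫_-1^3.5 r(u) du = 39.515625.
M_8 ≈ 38.952026.
Error ≈ 39.515625 − 38.952026 ≈ 0.5636.

0.5636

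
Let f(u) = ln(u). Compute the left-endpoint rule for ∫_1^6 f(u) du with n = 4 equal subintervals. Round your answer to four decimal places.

4.5273

Δu = (6 − 1)/4 = 1.25.
Left endpoints: 1, 2.25, 3.5, 4.75.
f(1) ≈ 0.0000, f(2.25) ≈ 0.8109, f(3.5) ≈ 1.2528, f(4.75) ≈ 1.5581.
Sum = Δu · [f(1) + f(2.25) + f(3.5) + f(4.75)].
Sum ≈ 4.5273.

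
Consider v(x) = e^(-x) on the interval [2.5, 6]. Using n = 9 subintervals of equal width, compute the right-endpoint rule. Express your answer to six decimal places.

Δx = (6 − 2.5)/9 = 7/18.
Right endpoints: 26/9, 59/18, 11/3, 73/18, 40/9, 29/6, 47/9, 101/18, 6.
v(26/9) ≈ 0.055638, v(59/18) ≈ 0.037712, v(11/3) ≈ 0.025562, v(73/18) ≈ 0.017326, v(40/9) ≈ 0.011744, v(29/6) ≈ 0.007960, v(47/9) ≈ 0.005395, v(101/18) ≈ 0.003657, v(6) ≈ 0.002479.
Sum = Δx · [v(26/9) + v(59/18) + v(11/3) + ...].
Sum ≈ 0.065128.

0.065128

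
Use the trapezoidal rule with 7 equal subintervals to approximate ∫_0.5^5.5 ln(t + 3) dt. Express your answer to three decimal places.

8.799

Δt = (5.5 − 0.5)/7 = 5/7.
f(0.5) ≈ 1.253, f(17/14) ≈ 1.438, f(27/14) ≈ 1.595, f(37/14) ≈ 1.730, f(47/14) ≈ 1.850, f(57/14) ≈ 1.956, f(67/14) ≈ 2.052, f(5.5) ≈ 2.140.
T_7 = (Δt/2)·[f(t_0) + 2f(t_1) + ... + 2f(t_{6}) + f(t_7)].
Sum ≈ 8.799.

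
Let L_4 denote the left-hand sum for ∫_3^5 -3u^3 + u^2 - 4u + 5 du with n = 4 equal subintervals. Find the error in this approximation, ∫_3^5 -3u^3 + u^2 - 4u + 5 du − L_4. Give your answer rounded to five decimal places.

Exact integral: ∫_3^5 f(u) du ≈ -397.3333333.
L_4 = -328.75.
Error ≈ -397.3333333 − (-328.75) ≈ -68.58333.

-68.58333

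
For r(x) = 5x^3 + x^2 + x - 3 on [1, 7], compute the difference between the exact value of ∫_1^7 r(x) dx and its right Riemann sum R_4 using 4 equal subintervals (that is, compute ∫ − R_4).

Exact integral: ∫_1^7 r(x) dx = 3120.
R_4 = 4580.25.
Error = 3120 − 4580.25 = -1460.25.

-1460.25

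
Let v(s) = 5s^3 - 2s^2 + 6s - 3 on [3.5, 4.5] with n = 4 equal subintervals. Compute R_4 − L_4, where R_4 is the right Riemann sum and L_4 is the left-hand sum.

R_4 = 343.34375.
L_4 = 285.53125.
R_4 − L_4 = 57.8125.

57.8125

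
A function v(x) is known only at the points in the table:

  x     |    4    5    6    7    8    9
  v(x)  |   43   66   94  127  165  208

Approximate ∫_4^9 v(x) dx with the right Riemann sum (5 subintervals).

660

Δx = 1.
Sum = 1·[66 + 94 + 127 + 165 + 208] = 660.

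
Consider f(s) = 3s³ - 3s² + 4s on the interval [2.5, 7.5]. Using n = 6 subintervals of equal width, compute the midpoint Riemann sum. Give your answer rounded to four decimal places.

2025.3472

Δs = (7.5 − 2.5)/6 = 5/6.
Midpoints: 35/12, 3.75, 55/12, 65/12, 6.25, 85/12.
f(35/12) = 34895/576, f(3.75) = 131.015625, f(55/12) = 140635/576, f(65/12) = 236405/576, f(6.25) = 640.234375, f(85/12) = 543745/576.
Sum = Δs · [f(35/12) + f(3.75) + f(55/12) + ...].
Sum ≈ 2025.3472.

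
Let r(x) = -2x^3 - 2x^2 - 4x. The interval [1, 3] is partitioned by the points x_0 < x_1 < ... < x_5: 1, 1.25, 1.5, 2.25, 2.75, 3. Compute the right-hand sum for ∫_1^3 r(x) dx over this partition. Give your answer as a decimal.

-93.609375

Subinterval widths: 0.25, 0.25, 0.75, 0.5, 0.25.
Right endpoints: 1.25, 1.5, 2.25, 2.75, 3.
r(1.25) = -12.03125, r(1.5) = -17.25, r(2.25) = -41.90625, r(2.75) = -67.71875, r(3) = -84.
Sum = Σ Δx_i · r(x_i).
Sum = -93.609375.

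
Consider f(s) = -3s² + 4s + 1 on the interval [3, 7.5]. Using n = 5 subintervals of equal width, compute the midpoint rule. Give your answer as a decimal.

Δs = (7.5 − 3)/5 = 0.9.
Midpoints: 3.45, 4.35, 5.25, 6.15, 7.05.
f(3.45) = -20.9075, f(4.35) = -38.3675, f(5.25) = -60.6875, f(6.15) = -87.8675, f(7.05) = -119.9075.
Sum = Δs · [f(3.45) + f(4.35) + f(5.25) + f(6.15) + f(7.05)].
Sum = -294.96375.

-294.96375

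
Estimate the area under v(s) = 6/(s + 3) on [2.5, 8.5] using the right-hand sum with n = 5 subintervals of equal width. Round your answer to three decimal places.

Δs = (8.5 − 2.5)/5 = 1.2.
Right endpoints: 3.7, 4.9, 6.1, 7.3, 8.5.
v(3.7) = 60/67, v(4.9) = 60/79, v(6.1) = 60/91, v(7.3) = 60/103, v(8.5) = 12/23.
Sum = Δs · [v(3.7) + v(4.9) + v(6.1) + v(7.3) + v(8.5)].
Sum ≈ 4.102.

4.102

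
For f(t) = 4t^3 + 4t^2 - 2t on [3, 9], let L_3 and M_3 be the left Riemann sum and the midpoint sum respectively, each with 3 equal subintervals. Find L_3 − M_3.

-2628

L_3 = 4564.
M_3 = 7192.
L_3 − M_3 = -2628.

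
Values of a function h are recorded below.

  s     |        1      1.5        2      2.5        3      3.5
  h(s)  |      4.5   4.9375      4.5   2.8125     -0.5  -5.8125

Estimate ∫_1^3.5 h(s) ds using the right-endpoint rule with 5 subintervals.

Δs = 0.5.
Sum = 0.5·[4.9375 + 4.5 + 2.8125 + (-0.5) + (-5.8125)] = 2.96875.

2.96875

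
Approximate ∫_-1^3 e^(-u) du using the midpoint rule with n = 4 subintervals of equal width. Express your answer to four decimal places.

Δu = (3 − (-1))/4 = 1.
Midpoints: -0.5, 0.5, 1.5, 2.5.
f(-0.5) ≈ 1.6487, f(0.5) ≈ 0.6065, f(1.5) ≈ 0.2231, f(2.5) ≈ 0.0821.
Sum = Δu · [f(-0.5) + f(0.5) + f(1.5) + f(2.5)].
Sum ≈ 2.5605.

2.5605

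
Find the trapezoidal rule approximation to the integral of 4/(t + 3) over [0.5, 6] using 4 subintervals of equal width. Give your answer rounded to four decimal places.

Δt = (6 − 0.5)/4 = 1.375.
f(0.5) = 8/7, f(1.875) = 32/39, f(3.25) = 0.64, f(4.625) = 32/61, f(6) = 4/9.
T_4 = (Δt/2)·[f(t_0) + 2f(t_1) + 2f(t_2) + 2f(t_3) + f(t_4)].
Sum ≈ 3.8208.

3.8208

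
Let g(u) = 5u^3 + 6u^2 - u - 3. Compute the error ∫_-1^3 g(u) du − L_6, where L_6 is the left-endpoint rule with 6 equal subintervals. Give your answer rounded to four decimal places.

Exact integral: ∫_-1^3 g(u) du = 140.
L_6 ≈ 84.888889.
Error ≈ 140 − 84.888889 ≈ 55.1111.

55.1111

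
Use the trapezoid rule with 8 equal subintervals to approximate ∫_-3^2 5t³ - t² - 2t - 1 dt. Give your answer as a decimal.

Δt = (2 − (-3))/8 = 0.625.
f(-3) = -139, f(-2.375) = -35263/512, f(-1.75) = -27.359375, f(-1.125) = -3653/512, f(-0.5) = -0.875, f(0.125) = -643/512, f(0.75) = -0.953125, f(1.375) = 3767/512, f(2) = 31.
T_8 = (Δt/2)·[f(t_0) + 2f(t_1) + ... + 2f(t_{7}) + f(t_8)].
Sum = -95.68359375.

-95.68359375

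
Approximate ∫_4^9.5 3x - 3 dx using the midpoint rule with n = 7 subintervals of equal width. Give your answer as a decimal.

94.875

Δx = (9.5 − 4)/7 = 11/14.
Midpoints: 123/28, 145/28, 167/28, 6.75, 211/28, 233/28, 255/28.
f(123/28) = 285/28, f(145/28) = 351/28, f(167/28) = 417/28, f(6.75) = 17.25, f(211/28) = 549/28, f(233/28) = 615/28, f(255/28) = 681/28.
Sum = Δx · [f(123/28) + f(145/28) + f(167/28) + ...].
Sum = 94.875.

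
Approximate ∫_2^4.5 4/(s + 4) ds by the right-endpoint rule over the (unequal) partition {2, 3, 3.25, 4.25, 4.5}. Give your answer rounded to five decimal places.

1.31186

Subinterval widths: 1, 0.25, 1, 0.25.
Right endpoints: 3, 3.25, 4.25, 4.5.
f(3) = 4/7, f(3.25) = 16/29, f(4.25) = 16/33, f(4.5) = 8/17.
Sum = Σ Δs_i · f(s_i).
Sum ≈ 1.31186.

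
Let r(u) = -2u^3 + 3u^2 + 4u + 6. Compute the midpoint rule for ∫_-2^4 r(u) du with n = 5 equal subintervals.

Δu = (4 − (-2))/5 = 1.2.
Midpoints: -1.4, -0.2, 1, 2.2, 3.4.
r(-1.4) = 11.768, r(-0.2) = 5.336, r(1) = 11, r(2.2) = 8.024, r(3.4) = -24.328.
Sum = Δu · [r(-1.4) + r(-0.2) + r(1) + r(2.2) + r(3.4)].
Sum = 14.16.

14.16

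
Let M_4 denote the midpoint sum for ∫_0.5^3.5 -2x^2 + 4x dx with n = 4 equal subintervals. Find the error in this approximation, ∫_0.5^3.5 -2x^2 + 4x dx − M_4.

Exact integral: ∫_0.5^3.5 f(x) dx = -4.5.
M_4 = -4.21875.
Error = -4.5 − (-4.21875) = -0.28125.

-0.28125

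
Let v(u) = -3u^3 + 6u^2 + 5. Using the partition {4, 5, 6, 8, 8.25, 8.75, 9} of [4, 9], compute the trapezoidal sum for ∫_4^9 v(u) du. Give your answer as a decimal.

-3464.5859375

Subinterval widths: 1, 1, 2, 0.25, 0.5, 0.25.
v(4) = -91, v(5) = -220, v(6) = -427, v(8) = -1147, v(8.25) = -1271.171875, v(8.75) = -1545.390625, v(9) = -1696.
On each subinterval the trapezoid contributes (Δu_i/2)·[v(u_{i-1}) + v(u_i)].
Sum = -3464.5859375.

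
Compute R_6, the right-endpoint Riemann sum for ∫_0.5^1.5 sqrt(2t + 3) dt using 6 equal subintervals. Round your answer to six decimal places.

Δt = (1.5 − 0.5)/6 = 1/6.
Right endpoints: 2/3, 5/6, 1, 7/6, 4/3, 1.5.
f(2/3) ≈ 2.081666, f(5/6) ≈ 2.160247, f(1) ≈ 2.236068, f(7/6) ≈ 2.309401, f(4/3) ≈ 2.380476, f(1.5) ≈ 2.449490.
Sum = Δt · [f(2/3) + f(5/6) + f(1) + ...].
Sum ≈ 2.269558.

2.269558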